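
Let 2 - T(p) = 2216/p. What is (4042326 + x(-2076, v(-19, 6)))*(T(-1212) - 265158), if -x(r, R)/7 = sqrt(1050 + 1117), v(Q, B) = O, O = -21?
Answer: -108255799795588/101 + 562391998*sqrt(2167)/303 ≈ -1.0718e+12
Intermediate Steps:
T(p) = 2 - 2216/p
v(Q, B) = -21
x(r, R) = -7*sqrt(2167) (x(r, R) = -7*sqrt(1050 + 1117) = -7*sqrt(2167))
(4042326 + x(-2076, v(-19, 6)))*(T(-1212) - 265158) = (4042326 - 7*sqrt(2167))*((2 - 2216/(-1212)) - 265158) = (4042326 - 7*sqrt(2167))*((2 - 2216*(-1/1212)) - 265158) = (4042326 - 7*sqrt(2167))*((2 + 554/303) - 265158) = (4042326 - 7*sqrt(2167))*(1160/303 - 265158) = (4042326 - 7*sqrt(2167))*(-80341714/303) = -108255799795588/101 + 562391998*sqrt(2167)/303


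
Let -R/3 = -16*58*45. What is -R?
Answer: -125280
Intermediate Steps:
R = 125280 (R = -3*(-16*58)*45 = -(-2784)*45 = -3*(-41760) = 125280)
-R = -1*125280 = -125280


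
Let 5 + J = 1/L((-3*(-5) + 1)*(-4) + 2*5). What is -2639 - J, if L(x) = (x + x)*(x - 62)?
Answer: -32998753/12528 ≈ -2634.0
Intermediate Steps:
L(x) = 2*x*(-62 + x) (L(x) = (2*x)*(-62 + x) = 2*x*(-62 + x))
J = -62639/12528 (J = -5 + 1/(2*((-3*(-5) + 1)*(-4) + 2*5)*(-62 + ((-3*(-5) + 1)*(-4) + 2*5))) = -5 + 1/(2*((15 + 1)*(-4) + 10)*(-62 + ((15 + 1)*(-4) + 10))) = -5 + 1/(2*(16*(-4) + 10)*(-62 + (16*(-4) + 10))) = -5 + 1/(2*(-64 + 10)*(-62 + (-64 + 10))) = -5 + 1/(2*(-54)*(-62 - 54)) = -5 + 1/(2*(-54)*(-116)) = -5 + 1/12528 = -62639/12528 ≈ -4.9999)
-2639 - J = -2639 - 1*(-62639/12528) = -2639 + 62639/12528 = -32998753/12528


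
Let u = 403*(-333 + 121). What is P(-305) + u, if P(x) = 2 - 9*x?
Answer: -82689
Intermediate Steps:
u = -85436 (u = 403*(-212) = -85436)
P(-305) + u = (2 - 9*(-305)) - 85436 = (2 + 2745) - 85436 = 2747 - 85436 = -82689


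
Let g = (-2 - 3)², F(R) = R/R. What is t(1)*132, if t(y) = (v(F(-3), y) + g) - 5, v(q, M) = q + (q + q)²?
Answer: 3300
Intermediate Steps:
F(R) = 1
v(q, M) = q + 4*q² (v(q, M) = q + (2*q)² = q + 4*q²)
g = 25 (g = (-5)² = 25)
t(y) = 25 (t(y) = (1*(1 + 4*1) + 25) - 5 = (1*(1 + 4) + 25) - 5 = (1*5 + 25) - 5 = (5 + 25) - 5 = 30 - 5 = 25)
t(1)*132 = 25*132 = 3300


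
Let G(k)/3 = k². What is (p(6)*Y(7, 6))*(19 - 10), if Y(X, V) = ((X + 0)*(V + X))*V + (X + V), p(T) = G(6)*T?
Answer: 3260088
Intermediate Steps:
G(k) = 3*k²
p(T) = 108*T (p(T) = (3*6²)*T = (3*36)*T = 108*T)
Y(X, V) = V + X + V*X*(V + X) (Y(X, V) = (X*(V + X))*V + (V + X) = V*X*(V + X) + (V + X) = V + X + V*X*(V + X))
(p(6)*Y(7, 6))*(19 - 10) = ((108*6)*(6 + 7 + 6*7² + 7*6²))*(19 - 10) = (648*(6 + 7 + 6*49 + 7*36))*9 = (648*(6 + 7 + 294 + 252))*9 = (648*559)*9 = 362232*9 = 3260088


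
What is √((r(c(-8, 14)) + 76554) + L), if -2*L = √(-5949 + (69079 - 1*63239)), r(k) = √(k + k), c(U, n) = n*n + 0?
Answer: √(306216 + 56*√2 - 2*I*√109)/2 ≈ 276.72 - 0.0094322*I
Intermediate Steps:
c(U, n) = n² (c(U, n) = n² + 0 = n²)
r(k) = √2*√k (r(k) = √(2*k) = √2*√k)
L = -I*√109/2 (L = -√(-5949 + (69079 - 1*63239))/2 = -√(-5949 + (69079 - 63239))/2 = -√(-5949 + 5840)/2 = -I*√109/2 ≈ -5.2202*I)
√((r(c(-8, 14)) + 76554) + L) = √((√2*√(14²) + 76554) - I*√109/2) = √((√2*√196 + 76554) - I*√109/2) = √((√2*14 + 76554) - I*√109/2) = √((14*√2 + 76554) - I*√109/2) = √((76554 + 14*√2) - I*√109/2) = √(76554 + 14*√2 - I*√109/2)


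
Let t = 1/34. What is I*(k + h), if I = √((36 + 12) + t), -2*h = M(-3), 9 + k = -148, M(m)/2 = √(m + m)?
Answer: √55522*(-157 - I*√6)/34 ≈ -1088.1 - 16.976*I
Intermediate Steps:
t = 1/34 ≈ 0.029412
M(m) = 2*√2*√m (M(m) = 2*√(m + m) = 2*√(2*m) = 2*(√2*√m) = 2*√2*√m)
k = -157 (k = -9 - 148 = -157)
h = -I*√6 (h = -√2*√(-3) = -√2*I*√3 = -I*√6 ≈ -2.4495*I)
I = √55522/34 (I = √((36 + 12) + 1/34) = √(48 + 1/34) = √(1633/34) = √55522/34 ≈ 6.9303)
I*(k + h) = (√55522/34)*(-157 - I*√6) = √55522*(-157 - I*√6)/34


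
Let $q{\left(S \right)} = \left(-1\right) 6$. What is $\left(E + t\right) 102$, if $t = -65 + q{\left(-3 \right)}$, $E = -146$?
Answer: $-22134$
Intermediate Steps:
$q{\left(S \right)} = -6$
$t = -71$ ($t = -65 - 6 = -71$)
$\left(E + t\right) 102 = \left(-146 - 71\right) 102 = \left(-217\right) 102 = -22134$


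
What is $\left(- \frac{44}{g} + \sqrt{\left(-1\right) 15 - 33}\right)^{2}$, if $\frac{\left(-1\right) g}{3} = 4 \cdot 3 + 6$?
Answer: $- \frac{34508}{729} + \frac{176 i \sqrt{3}}{27} \approx -47.336 + 11.29 i$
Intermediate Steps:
$g = -54$ ($g = - 3 \left(4 \cdot 3 + 6\right) = - 3 \left(12 + 6\right) = \left(-3\right) 18 = -54$)
$\left(- \frac{44}{g} + \sqrt{\left(-1\right) 15 - 33}\right)^{2} = \left(- \frac{44}{-54} + \sqrt{\left(-1\right) 15 - 33}\right)^{2} = \left(\left(-44\right) \left(- \frac{1}{54}\right) + \sqrt{-15 - 33}\right)^{2} = \left(\frac{22}{27} + \sqrt{-48}\right)^{2} = \left(\frac{22}{27} + 4 i \sqrt{3}\right)^{2}$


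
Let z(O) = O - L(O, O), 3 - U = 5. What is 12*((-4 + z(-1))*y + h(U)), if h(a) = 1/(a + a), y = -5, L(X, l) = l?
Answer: 237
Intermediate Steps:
U = -2 (U = 3 - 1*5 = 3 - 5 = -2)
h(a) = 1/(2*a)
z(O) = 0 (z(O) = O - O = 0)
12*((-4 + z(-1))*y + h(U)) = 12*((-4 + 0)*(-5) + (1/2)/(-2)) = 12*(-4*(-5) + (1/2)*(-1/2)) = 12*(20 - 1/4) = 12*(79/4) = 237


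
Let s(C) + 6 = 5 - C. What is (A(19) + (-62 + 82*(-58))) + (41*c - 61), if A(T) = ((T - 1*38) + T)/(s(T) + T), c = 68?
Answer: -2091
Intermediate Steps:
s(C) = -1 - C (s(C) = -6 + (5 - C) = -1 - C)
A(T) = 38 - 2*T (A(T) = ((T - 1*38) + T)/((-1 - T) + T) = ((T - 38) + T)/(-1) = ((-38 + T) + T)*(-1) = (-38 + 2*T)*(-1) = 38 - 2*T)
(A(19) + (-62 + 82*(-58))) + (41*c - 61) = ((38 - 2*19) + (-62 + 82*(-58))) + (41*68 - 61) = ((38 - 38) + (-62 - 4756)) + (2788 - 61) = (0 - 4818) + 2727 = -4818 + 2727 = -2091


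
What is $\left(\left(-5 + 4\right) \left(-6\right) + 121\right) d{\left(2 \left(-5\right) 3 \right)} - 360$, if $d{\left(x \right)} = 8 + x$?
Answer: $-3154$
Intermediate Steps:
$\left(\left(-5 + 4\right) \left(-6\right) + 121\right) d{\left(2 \left(-5\right) 3 \right)} - 360 = \left(\left(-5 + 4\right) \left(-6\right) + 121\right) \left(8 + 2 \left(-5\right) 3\right) - 360 = \left(\left(-1\right) \left(-6\right) + 121\right) \left(8 - 30\right) - 360 = \left(6 + 121\right) \left(8 - 30\right) - 360 = 127 \left(-22\right) - 360 = -2794 - 360 = -3154$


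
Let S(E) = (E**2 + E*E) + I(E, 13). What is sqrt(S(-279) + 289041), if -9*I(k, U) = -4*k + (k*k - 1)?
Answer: sqrt(3923551)/3 ≈ 660.27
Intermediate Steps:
I(k, U) = 1/9 - k**2/9 + 4*k/9 (I(k, U) = -(-4*k + (k*k - 1))/9 = -(-4*k + (k**2 - 1))/9 = -(-4*k + (-1 + k**2))/9 = -(-1 + k**2 - 4*k)/9 = 1/9 - k**2/9 + 4*k/9)
S(E) = 1/9 + 4*E/9 + 17*E**2/9 (S(E) = (E**2 + E*E) + (1/9 - E**2/9 + 4*E/9) = (E**2 + E**2) + (1/9 - E**2/9 + 4*E/9) = 2*E**2 + (1/9 - E**2/9 + 4*E/9) = 1/9 + 4*E/9 + 17*E**2/9)
sqrt(S(-279) + 289041) = sqrt((1/9 + (4/9)*(-279) + (17/9)*(-279)**2) + 289041) = sqrt((1/9 - 124 + (17/9)*77841) + 289041) = sqrt((1/9 - 124 + 147033) + 289041) = sqrt(1322182/9 + 289041) = sqrt(3923551/9) = sqrt(3923551)/3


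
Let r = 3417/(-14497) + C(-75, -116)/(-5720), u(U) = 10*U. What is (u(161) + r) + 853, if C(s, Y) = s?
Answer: 40844099391/16584568 ≈ 2462.8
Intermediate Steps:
r = -3691593/16584568 (r = 3417/(-14497) - 75/(-5720) = 3417*(-1/14497) - 75*(-1/5720) = -3417/14497 + 15/1144 = -3691593/16584568 ≈ -0.22259)
(u(161) + r) + 853 = (10*161 - 3691593/16584568) + 853 = (1610 - 3691593/16584568) + 853 = 26697462887/16584568 + 853 = 40844099391/16584568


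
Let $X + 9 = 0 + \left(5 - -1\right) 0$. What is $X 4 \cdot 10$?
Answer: $-360$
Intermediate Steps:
$X = -9$ ($X = -9 + \left(0 + \left(5 - -1\right) 0\right) = -9 + \left(0 + \left(5 + 1\right) 0\right) = -9 + \left(0 + 6 \cdot 0\right) = -9 + \left(0 + 0\right) = -9 + 0 = -9$)
$X 4 \cdot 10 = \left(-9\right) 4 \cdot 10 = \left(-36\right) 10 = -360$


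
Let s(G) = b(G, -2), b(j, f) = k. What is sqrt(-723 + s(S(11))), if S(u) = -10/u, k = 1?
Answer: 19*I*sqrt(2) ≈ 26.87*I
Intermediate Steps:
b(j, f) = 1
s(G) = 1
sqrt(-723 + s(S(11))) = sqrt(-723 + 1) = sqrt(-722) = 19*I*sqrt(2)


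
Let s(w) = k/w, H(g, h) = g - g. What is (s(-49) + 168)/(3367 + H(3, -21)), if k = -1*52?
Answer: 8284/164983 ≈ 0.050211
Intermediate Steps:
k = -52
H(g, h) = 0
s(w) = -52/w
(s(-49) + 168)/(3367 + H(3, -21)) = (-52/(-49) + 168)/(3367 + 0) = (-52*(-1/49) + 168)/3367 = (52/49 + 168)*(1/3367) = (8284/49)*(1/3367) = 8284/164983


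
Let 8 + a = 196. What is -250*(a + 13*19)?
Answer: -108750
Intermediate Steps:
a = 188 (a = -8 + 196 = 188)
-250*(a + 13*19) = -250*(188 + 13*19) = -250*(188 + 247) = -250*435 = -108750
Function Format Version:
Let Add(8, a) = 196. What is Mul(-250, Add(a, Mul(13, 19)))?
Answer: -108750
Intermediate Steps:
a = 188 (a = Add(-8, 196) = 188)
Mul(-250, Add(a, Mul(13, 19))) = Mul(-250, Add(188, Mul(13, 19))) = Mul(-250, Add(188, 247)) = Mul(-250, 435) = -108750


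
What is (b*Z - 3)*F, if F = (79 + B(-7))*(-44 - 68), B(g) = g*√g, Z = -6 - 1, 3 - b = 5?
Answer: -97328 + 8624*I*√7 ≈ -97328.0 + 22817.0*I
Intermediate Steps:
b = -2 (b = 3 - 1*5 = 3 - 5 = -2)
Z = -7
B(g) = g^(3/2)
F = -8848 + 784*I*√7 (F = (79 + (-7)^(3/2))*(-44 - 68) = (79 - 7*I*√7)*(-112) = -8848 + 784*I*√7 ≈ -8848.0 + 2074.3*I)
(b*Z - 3)*F = (-2*(-7) - 3)*(-8848 + 784*I*√7) = (14 - 3)*(-8848 + 784*I*√7) = 11*(-8848 + 784*I*√7) = -97328 + 8624*I*√7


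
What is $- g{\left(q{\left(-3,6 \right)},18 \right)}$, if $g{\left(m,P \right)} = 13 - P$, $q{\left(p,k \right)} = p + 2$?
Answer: $5$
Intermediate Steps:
$q{\left(p,k \right)} = 2 + p$
$- g{\left(q{\left(-3,6 \right)},18 \right)} = - (13 - 18) = \left(-1\right) \left(-5\right) = 5$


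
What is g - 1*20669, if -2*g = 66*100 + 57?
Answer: -47995/2 ≈ -23998.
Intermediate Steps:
g = -6657/2 (g = -(66*100 + 57)/2 = -(6600 + 57)/2 = -½*6657 = -6657/2 ≈ -3328.5)
g - 1*20669 = -6657/2 - 1*20669 = -6657/2 - 20669 = -47995/2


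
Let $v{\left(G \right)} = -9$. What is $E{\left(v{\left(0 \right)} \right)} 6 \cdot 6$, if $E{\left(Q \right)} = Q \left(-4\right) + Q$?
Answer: $972$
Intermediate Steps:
$E{\left(Q \right)} = - 3 Q$ ($E{\left(Q \right)} = - 4 Q + Q = - 3 Q$)
$E{\left(v{\left(0 \right)} \right)} 6 \cdot 6 = \left(-3\right) \left(-9\right) 6 \cdot 6 = 27 \cdot 36 = 972$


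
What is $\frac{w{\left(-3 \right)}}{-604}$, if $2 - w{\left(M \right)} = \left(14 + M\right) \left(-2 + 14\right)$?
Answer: $\frac{65}{302} \approx 0.21523$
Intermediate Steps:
$w{\left(M \right)} = -166 - 12 M$ ($w{\left(M \right)} = 2 - \left(14 + M\right) \left(-2 + 14\right) = 2 - \left(14 + M\right) 12 = 2 - \left(168 + 12 M\right) = -166 - 12 M$)
$\frac{w{\left(-3 \right)}}{-604} = \frac{-166 - -36}{-604} = \left(-166 + 36\right) \left(- \frac{1}{604}\right) = \left(-130\right) \left(- \frac{1}{604}\right) = \frac{65}{302}$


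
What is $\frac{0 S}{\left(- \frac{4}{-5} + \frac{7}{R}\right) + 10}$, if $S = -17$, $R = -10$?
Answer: $0$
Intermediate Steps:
$\frac{0 S}{\left(- \frac{4}{-5} + \frac{7}{R}\right) + 10} = \frac{0 \left(-17\right)}{\left(- \frac{4}{-5} + \frac{7}{-10}\right) + 10} = \frac{0}{\left(\left(-4\right) \left(- \frac{1}{5}\right) + 7 \left(- \frac{1}{10}\right)\right) + 10} = \frac{0}{\left(\frac{4}{5} - \frac{7}{10}\right) + 10} = \frac{0}{\frac{1}{10} + 10} = \frac{0}{\frac{101}{10}} = 0 \cdot \frac{10}{101} = 0$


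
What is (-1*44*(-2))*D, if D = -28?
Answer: -2464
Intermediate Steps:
(-1*44*(-2))*D = (-1*44*(-2))*(-28) = -44*(-2)*(-28) = 88*(-28) = -2464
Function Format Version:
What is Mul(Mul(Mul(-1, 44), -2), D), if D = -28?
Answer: -2464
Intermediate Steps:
Mul(Mul(Mul(-1, 44), -2), D) = Mul(Mul(Mul(-1, 44), -2), -28) = Mul(Mul(-44, -2), -28) = Mul(88, -28) = -2464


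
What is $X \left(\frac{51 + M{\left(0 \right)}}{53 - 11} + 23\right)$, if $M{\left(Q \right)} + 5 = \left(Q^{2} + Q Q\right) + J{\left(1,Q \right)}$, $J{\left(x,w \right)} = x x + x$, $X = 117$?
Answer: $\frac{19773}{7} \approx 2824.7$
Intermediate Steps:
$J{\left(x,w \right)} = x + x^{2}$ ($J{\left(x,w \right)} = x^{2} + x = x + x^{2}$)
$M{\left(Q \right)} = -3 + 2 Q^{2}$ ($M{\left(Q \right)} = -5 + \left(\left(Q^{2} + Q Q\right) + 1 \left(1 + 1\right)\right) = -5 + \left(\left(Q^{2} + Q^{2}\right) + 1 \cdot 2\right) = -5 + \left(2 Q^{2} + 2\right) = -5 + \left(2 + 2 Q^{2}\right) = -3 + 2 Q^{2}$)
$X \left(\frac{51 + M{\left(0 \right)}}{53 - 11} + 23\right) = 117 \left(\frac{51 - \left(3 - 2 \cdot 0^{2}\right)}{53 - 11} + 23\right) = 117 \left(\frac{51 + \left(-3 + 2 \cdot 0\right)}{42} + 23\right) = 117 \left(\left(51 + \left(-3 + 0\right)\right) \frac{1}{42} + 23\right) = 117 \left(\left(51 - 3\right) \frac{1}{42} + 23\right) = 117 \left(48 \cdot \frac{1}{42} + 23\right) = 117 \left(\frac{8}{7} + 23\right) = 117 \cdot \frac{169}{7} = \frac{19773}{7}$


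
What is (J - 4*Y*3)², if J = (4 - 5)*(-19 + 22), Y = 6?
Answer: 5625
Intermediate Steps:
J = -3 (J = -1*3 = -3)
(J - 4*Y*3)² = (-3 - 4*6*3)² = (-3 - 24*3)² = (-3 - 72)² = (-75)² = 5625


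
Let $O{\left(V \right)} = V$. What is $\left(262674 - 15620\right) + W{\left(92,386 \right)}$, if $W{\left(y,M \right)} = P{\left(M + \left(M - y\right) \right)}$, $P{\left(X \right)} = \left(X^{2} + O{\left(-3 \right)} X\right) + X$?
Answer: $708094$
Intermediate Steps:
$P{\left(X \right)} = X^{2} - 2 X$ ($P{\left(X \right)} = \left(X^{2} - 3 X\right) + X = X^{2} - 2 X$)
$W{\left(y,M \right)} = \left(- y + 2 M\right) \left(-2 - y + 2 M\right)$ ($W{\left(y,M \right)} = \left(M + \left(M - y\right)\right) \left(-2 + \left(M + \left(M - y\right)\right)\right) = \left(- y + 2 M\right) \left(-2 + \left(- y + 2 M\right)\right) = \left(- y + 2 M\right) \left(-2 - y + 2 M\right)$)
$\left(262674 - 15620\right) + W{\left(92,386 \right)} = \left(262674 - 15620\right) + \left(\left(-1\right) 92 + 2 \cdot 386\right) \left(-2 - 92 + 2 \cdot 386\right) = \left(262674 + \left(-155953 + 140333\right)\right) + \left(-92 + 772\right) \left(-2 - 92 + 772\right) = \left(262674 - 15620\right) + 680 \cdot 678 = 247054 + 461040 = 708094$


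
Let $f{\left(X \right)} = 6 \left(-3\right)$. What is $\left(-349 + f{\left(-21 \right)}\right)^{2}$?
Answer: $134689$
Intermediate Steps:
$f{\left(X \right)} = -18$
$\left(-349 + f{\left(-21 \right)}\right)^{2} = \left(-349 - 18\right)^{2} = \left(-367\right)^{2} = 134689$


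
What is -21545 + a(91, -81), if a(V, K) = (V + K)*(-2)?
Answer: -21565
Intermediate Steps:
a(V, K) = -2*K - 2*V (a(V, K) = (K + V)*(-2) = -2*K - 2*V)
-21545 + a(91, -81) = -21545 + (-2*(-81) - 2*91) = -21545 + (162 - 182) = -21545 - 20 = -21565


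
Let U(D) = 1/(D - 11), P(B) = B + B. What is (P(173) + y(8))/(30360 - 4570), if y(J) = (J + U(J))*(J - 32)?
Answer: 81/12895 ≈ 0.0062815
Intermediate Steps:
P(B) = 2*B
U(D) = 1/(-11 + D)
y(J) = (-32 + J)*(J + 1/(-11 + J)) (y(J) = (J + 1/(-11 + J))*(J - 32) = (J + 1/(-11 + J))*(-32 + J) = (-32 + J)*(J + 1/(-11 + J)))
(P(173) + y(8))/(30360 - 4570) = (2*173 + (-32 + 8 + 8*(-32 + 8)*(-11 + 8))/(-11 + 8))/(30360 - 4570) = (346 + (-32 + 8 + 8*(-24)*(-3))/(-3))/25790 = (346 - (-32 + 8 + 576)/3)*(1/25790) = (346 - ⅓*552)*(1/25790) = (346 - 184)*(1/25790) = 162*(1/25790) = 81/12895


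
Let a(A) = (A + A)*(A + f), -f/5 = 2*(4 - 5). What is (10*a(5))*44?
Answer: 66000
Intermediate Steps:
f = 10 (f = -10*(4 - 5) = -10*(-1) = -5*(-2) = 10)
a(A) = 2*A*(10 + A) (a(A) = (A + A)*(A + 10) = (2*A)*(10 + A) = 2*A*(10 + A))
(10*a(5))*44 = (10*(2*5*(10 + 5)))*44 = (10*(2*5*15))*44 = (10*150)*44 = 1500*44 = 66000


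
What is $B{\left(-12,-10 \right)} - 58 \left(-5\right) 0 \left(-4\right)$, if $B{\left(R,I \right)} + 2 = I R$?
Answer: $118$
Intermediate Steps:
$B{\left(R,I \right)} = -2 + I R$
$B{\left(-12,-10 \right)} - 58 \left(-5\right) 0 \left(-4\right) = \left(-2 - -120\right) - 58 \left(-5\right) 0 \left(-4\right) = \left(-2 + 120\right) - 58 \cdot 0 \left(-4\right) = 118 - 0 = 118 + 0 = 118$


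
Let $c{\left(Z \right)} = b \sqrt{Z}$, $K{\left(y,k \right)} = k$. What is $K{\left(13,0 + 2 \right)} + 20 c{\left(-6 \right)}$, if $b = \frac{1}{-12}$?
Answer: $2 - \frac{5 i \sqrt{6}}{3} \approx 2.0 - 4.0825 i$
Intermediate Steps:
$b = - \frac{1}{12} \approx -0.083333$
$c{\left(Z \right)} = - \frac{\sqrt{Z}}{12}$
$K{\left(13,0 + 2 \right)} + 20 c{\left(-6 \right)} = \left(0 + 2\right) + 20 \left(- \frac{\sqrt{-6}}{12}\right) = 2 + 20 \left(- \frac{i \sqrt{6}}{12}\right) = 2 - \frac{5 i \sqrt{6}}{3}$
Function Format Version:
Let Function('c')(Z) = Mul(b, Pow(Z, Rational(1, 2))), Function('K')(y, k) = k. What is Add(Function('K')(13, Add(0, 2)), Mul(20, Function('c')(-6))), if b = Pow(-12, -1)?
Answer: Add(2, Mul(Rational(-5, 3), I, Pow(6, Rational(1, 2)))) ≈ Add(2.0000, Mul(-4.0825, I))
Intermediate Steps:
b = Rational(-1, 12) ≈ -0.083333
Function('c')(Z) = Mul(Rational(-1, 12), Pow(Z, Rational(1, 2)))
Add(Function('K')(13, Add(0, 2)), Mul(20, Function('c')(-6))) = Add(Add(0, 2), Mul(20, Mul(Rational(-1, 12), Pow(-6, Rational(1, 2))))) = Add(2, Mul(20, Mul(Rational(-1, 12), Mul(I, Pow(6, Rational(1, 2)))))) = Add(2, Mul(20, Mul(Rational(-1, 12), I, Pow(6, Rational(1, 2))))) = Add(2, Mul(Rational(-5, 3), I, Pow(6, Rational(1, 2))))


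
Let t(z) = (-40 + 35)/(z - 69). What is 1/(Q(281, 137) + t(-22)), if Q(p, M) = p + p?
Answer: 91/51147 ≈ 0.0017792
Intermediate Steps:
Q(p, M) = 2*p
t(z) = -5/(-69 + z)
1/(Q(281, 137) + t(-22)) = 1/(2*281 - 5/(-69 - 22)) = 1/(562 - 5/(-91)) = 1/(562 - 5*(-1/91)) = 1/(562 + 5/91) = 1/(51147/91) = 91/51147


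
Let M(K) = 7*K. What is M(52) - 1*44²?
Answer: -1572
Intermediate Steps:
M(52) - 1*44² = 7*52 - 1*44² = 364 - 1*1936 = 364 - 1936 = -1572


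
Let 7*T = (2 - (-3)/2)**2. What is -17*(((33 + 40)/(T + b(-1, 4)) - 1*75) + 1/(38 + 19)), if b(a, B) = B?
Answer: 1388186/1311 ≈ 1058.9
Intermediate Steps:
T = 7/4 (T = (2 - (-3)/2)**2/7 = (2 - 1*(-3/2))**2/7 = (2 + 3/2)**2/7 = (7/2)**2/7 = (1/7)*(49/4) = 7/4 ≈ 1.7500)
-17*(((33 + 40)/(T + b(-1, 4)) - 1*75) + 1/(38 + 19)) = -17*(((33 + 40)/(7/4 + 4) - 1*75) + 1/(38 + 19)) = -17*((73/(23/4) - 75) + 1/57) = -17*((73*(4/23) - 75) + 1/57) = -17*((292/23 - 75) + 1/57) = -17*(-1433/23 + 1/57) = -17*(-81658/1311) = 1388186/1311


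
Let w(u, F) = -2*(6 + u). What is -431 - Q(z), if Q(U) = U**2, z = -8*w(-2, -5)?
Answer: -4527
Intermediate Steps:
w(u, F) = -12 - 2*u
z = 64 (z = -8*(-12 - 2*(-2)) = -8*(-12 + 4) = -8*(-8) = 64)
-431 - Q(z) = -431 - 1*64**2 = -431 - 1*4096 = -431 - 4096 = -4527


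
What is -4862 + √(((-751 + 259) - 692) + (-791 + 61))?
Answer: -4862 + I*√1914 ≈ -4862.0 + 43.749*I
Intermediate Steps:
-4862 + √(((-751 + 259) - 692) + (-791 + 61)) = -4862 + √((-492 - 692) - 730) = -4862 + √(-1184 - 730) = -4862 + √(-1914) = -4862 + I*√1914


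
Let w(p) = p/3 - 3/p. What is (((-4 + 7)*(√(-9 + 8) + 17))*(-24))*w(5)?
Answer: -6528/5 - 384*I/5 ≈ -1305.6 - 76.8*I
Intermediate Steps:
w(p) = -3/p + p/3 (w(p) = p*(⅓) - 3/p = p/3 - 3/p = -3/p + p/3)
(((-4 + 7)*(√(-9 + 8) + 17))*(-24))*w(5) = (((-4 + 7)*(√(-9 + 8) + 17))*(-24))*(-3/5 + (⅓)*5) = ((3*(√(-1) + 17))*(-24))*(-3*⅕ + 5/3) = ((3*(I + 17))*(-24))*(-⅗ + 5/3) = ((3*(17 + I))*(-24))*(16/15) = ((51 + 3*I)*(-24))*(16/15) = (-1224 - 72*I)*(16/15) = -6528/5 - 384*I/5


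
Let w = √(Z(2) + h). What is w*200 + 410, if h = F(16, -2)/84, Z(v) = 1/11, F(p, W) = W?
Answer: 410 + 100*√14322/231 ≈ 461.81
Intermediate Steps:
Z(v) = 1/11
h = -1/42 (h = -2/84 = -2*1/84 = -1/42 ≈ -0.023810)
w = √14322/462 (w = √(1/11 - 1/42) = √(31/462) = √14322/462 ≈ 0.25904)
w*200 + 410 = (√14322/462)*200 + 410 = 100*√14322/231 + 410 = 410 + 100*√14322/231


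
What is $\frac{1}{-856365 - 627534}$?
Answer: $- \frac{1}{1483899} \approx -6.739 \cdot 10^{-7}$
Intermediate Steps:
$\frac{1}{-856365 - 627534} = \frac{1}{-1483899} = - \frac{1}{1483899}$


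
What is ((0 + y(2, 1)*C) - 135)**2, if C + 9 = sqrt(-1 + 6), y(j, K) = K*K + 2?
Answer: 26289 - 972*sqrt(5) ≈ 24116.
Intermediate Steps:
y(j, K) = 2 + K**2 (y(j, K) = K**2 + 2 = 2 + K**2)
C = -9 + sqrt(5) (C = -9 + sqrt(-1 + 6) = -9 + sqrt(5) ≈ -6.7639)
((0 + y(2, 1)*C) - 135)**2 = ((0 + (2 + 1**2)*(-9 + sqrt(5))) - 135)**2 = ((0 + (2 + 1)*(-9 + sqrt(5))) - 135)**2 = ((0 + 3*(-9 + sqrt(5))) - 135)**2 = ((0 + (-27 + 3*sqrt(5))) - 135)**2 = ((-27 + 3*sqrt(5)) - 135)**2 = (-162 + 3*sqrt(5))**2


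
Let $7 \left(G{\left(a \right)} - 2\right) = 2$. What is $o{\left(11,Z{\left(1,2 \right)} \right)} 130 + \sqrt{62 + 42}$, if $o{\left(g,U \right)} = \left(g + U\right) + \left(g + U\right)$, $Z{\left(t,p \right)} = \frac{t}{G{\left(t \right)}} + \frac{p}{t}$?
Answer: $\frac{13975}{4} + 2 \sqrt{26} \approx 3503.9$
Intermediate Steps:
$G{\left(a \right)} = \frac{16}{7}$ ($G{\left(a \right)} = 2 + \frac{1}{7} \cdot 2 = 2 + \frac{2}{7} = \frac{16}{7}$)
$Z{\left(t,p \right)} = \frac{7 t}{16} + \frac{p}{t}$ ($Z{\left(t,p \right)} = \frac{t}{\frac{16}{7}} + \frac{p}{t} = t \frac{7}{16} + \frac{p}{t} = \frac{7 t}{16} + \frac{p}{t}$)
$o{\left(g,U \right)} = 2 U + 2 g$ ($o{\left(g,U \right)} = \left(U + g\right) + \left(U + g\right) = 2 U + 2 g$)
$o{\left(11,Z{\left(1,2 \right)} \right)} 130 + \sqrt{62 + 42} = \left(2 \left(\frac{7}{16} \cdot 1 + \frac{2}{1}\right) + 2 \cdot 11\right) 130 + \sqrt{62 + 42} = \left(2 \left(\frac{7}{16} + 2 \cdot 1\right) + 22\right) 130 + \sqrt{104} = \left(2 \left(\frac{7}{16} + 2\right) + 22\right) 130 + 2 \sqrt{26} = \left(2 \cdot \frac{39}{16} + 22\right) 130 + 2 \sqrt{26} = \left(\frac{39}{8} + 22\right) 130 + 2 \sqrt{26} = \frac{215}{8} \cdot 130 + 2 \sqrt{26} = \frac{13975}{4} + 2 \sqrt{26}$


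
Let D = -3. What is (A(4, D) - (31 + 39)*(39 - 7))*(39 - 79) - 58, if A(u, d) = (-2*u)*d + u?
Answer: 88422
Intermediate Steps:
A(u, d) = u - 2*d*u (A(u, d) = -2*d*u + u = u - 2*d*u)
(A(4, D) - (31 + 39)*(39 - 7))*(39 - 79) - 58 = (4*(1 - 2*(-3)) - (31 + 39)*(39 - 7))*(39 - 79) - 58 = (4*(1 + 6) - 70*32)*(-40) - 58 = (4*7 - 1*2240)*(-40) - 58 = (28 - 2240)*(-40) - 58 = -2212*(-40) - 58 = 88480 - 58 = 88422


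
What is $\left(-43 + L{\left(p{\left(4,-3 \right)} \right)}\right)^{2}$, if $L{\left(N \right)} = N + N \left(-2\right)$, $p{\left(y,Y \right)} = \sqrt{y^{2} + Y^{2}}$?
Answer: $2304$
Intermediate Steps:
$p{\left(y,Y \right)} = \sqrt{Y^{2} + y^{2}}$
$L{\left(N \right)} = - N$ ($L{\left(N \right)} = N - 2 N = - N$)
$\left(-43 + L{\left(p{\left(4,-3 \right)} \right)}\right)^{2} = \left(-43 - \sqrt{\left(-3\right)^{2} + 4^{2}}\right)^{2} = \left(-43 - \sqrt{9 + 16}\right)^{2} = \left(-43 - \sqrt{25}\right)^{2} = \left(-43 - 5\right)^{2} = \left(-48\right)^{2} = 2304$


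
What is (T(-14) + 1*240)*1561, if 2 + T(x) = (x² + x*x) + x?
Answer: 961576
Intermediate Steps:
T(x) = -2 + x + 2*x² (T(x) = -2 + ((x² + x*x) + x) = -2 + ((x² + x²) + x) = -2 + (2*x² + x) = -2 + (x + 2*x²) = -2 + x + 2*x²)
(T(-14) + 1*240)*1561 = ((-2 - 14 + 2*(-14)²) + 1*240)*1561 = ((-2 - 14 + 2*196) + 240)*1561 = ((-2 - 14 + 392) + 240)*1561 = (376 + 240)*1561 = 616*1561 = 961576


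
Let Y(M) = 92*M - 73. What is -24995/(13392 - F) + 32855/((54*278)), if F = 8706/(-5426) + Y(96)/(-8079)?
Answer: 710784561637055/2203680281782428 ≈ 0.32254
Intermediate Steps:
Y(M) = -73 + 92*M
F = -58931054/21918327 (F = 8706/(-5426) + (-73 + 92*96)/(-8079) = 8706*(-1/5426) + (-73 + 8832)*(-1/8079) = -4353/2713 + 8759*(-1/8079) = -4353/2713 - 8759/8079 = -58931054/21918327 ≈ -2.6887)
-24995/(13392 - F) + 32855/((54*278)) = -24995/(13392 - 1*(-58931054/21918327)) + 32855/((54*278)) = -24995/(13392 + 58931054/21918327) + 32855/15012 = -24995/293589166238/21918327 + 32855*(1/15012) = -24995*21918327/293589166238 + 32855/15012 = -547848583365/293589166238 + 32855/15012 = 710784561637055/2203680281782428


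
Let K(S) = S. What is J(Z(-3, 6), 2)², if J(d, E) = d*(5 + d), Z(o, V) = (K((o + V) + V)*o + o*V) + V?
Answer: 1758276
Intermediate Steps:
Z(o, V) = V + V*o + o*(o + 2*V) (Z(o, V) = (((o + V) + V)*o + o*V) + V = (((V + o) + V)*o + V*o) + V = ((o + 2*V)*o + V*o) + V = (o*(o + 2*V) + V*o) + V = (V*o + o*(o + 2*V)) + V = V + V*o + o*(o + 2*V))
J(Z(-3, 6), 2)² = ((6 + (-3)² + 3*6*(-3))*(5 + (6 + (-3)² + 3*6*(-3))))² = ((6 + 9 - 54)*(5 + (6 + 9 - 54)))² = (-39*(5 - 39))² = (-39*(-34))² = 1326² = 1758276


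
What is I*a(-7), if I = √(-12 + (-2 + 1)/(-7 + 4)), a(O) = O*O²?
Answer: -343*I*√105/3 ≈ -1171.6*I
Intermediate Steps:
a(O) = O³
I = I*√105/3 (I = √(-12 - 1/(-3)) = √(-12 - 1*(-⅓)) = √(-12 + ⅓) = √(-35/3) = I*√105/3 ≈ 3.4156*I)
I*a(-7) = (I*√105/3)*(-7)³ = (I*√105/3)*(-343) = -343*I*√105/3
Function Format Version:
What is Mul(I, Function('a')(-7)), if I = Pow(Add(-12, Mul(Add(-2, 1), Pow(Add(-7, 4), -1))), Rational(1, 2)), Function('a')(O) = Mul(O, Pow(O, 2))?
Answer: Mul(Rational(-343, 3), I, Pow(105, Rational(1, 2))) ≈ Mul(-1171.6, I)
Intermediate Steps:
Function('a')(O) = Pow(O, 3)
I = Mul(Rational(1, 3), I, Pow(105, Rational(1, 2))) (I = Pow(Add(-12, Mul(-1, Pow(-3, -1))), Rational(1, 2)) = Pow(Add(-12, Mul(-1, Rational(-1, 3))), Rational(1, 2)) = Pow(Add(-12, Rational(1, 3)), Rational(1, 2)) = Pow(Rational(-35, 3), Rational(1, 2)) = Mul(Rational(1, 3), I, Pow(105, Rational(1, 2))) ≈ Mul(3.4156, I))
Mul(I, Function('a')(-7)) = Mul(Mul(Rational(1, 3), I, Pow(105, Rational(1, 2))), Pow(-7, 3)) = Mul(Mul(Rational(1, 3), I, Pow(105, Rational(1, 2))), -343) = Mul(Rational(-343, 3), I, Pow(105, Rational(1, 2)))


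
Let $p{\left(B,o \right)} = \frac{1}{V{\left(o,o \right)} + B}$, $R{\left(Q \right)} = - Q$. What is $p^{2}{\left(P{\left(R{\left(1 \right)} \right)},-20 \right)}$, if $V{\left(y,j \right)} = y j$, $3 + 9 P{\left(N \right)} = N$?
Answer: $\frac{81}{12931216} \approx 6.2639 \cdot 10^{-6}$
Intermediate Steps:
$P{\left(N \right)} = - \frac{1}{3} + \frac{N}{9}$
$V{\left(y,j \right)} = j y$
$p{\left(B,o \right)} = \frac{1}{B + o^{2}}$ ($p{\left(B,o \right)} = \frac{1}{o o + B} = \frac{1}{o^{2} + B} = \frac{1}{B + o^{2}}$)
$p^{2}{\left(P{\left(R{\left(1 \right)} \right)},-20 \right)} = \left(\frac{1}{\left(- \frac{1}{3} + \frac{\left(-1\right) 1}{9}\right) + \left(-20\right)^{2}}\right)^{2} = \left(\frac{1}{\left(- \frac{1}{3} + \frac{1}{9} \left(-1\right)\right) + 400}\right)^{2} = \left(\frac{1}{\left(- \frac{1}{3} - \frac{1}{9}\right) + 400}\right)^{2} = \left(\frac{1}{- \frac{4}{9} + 400}\right)^{2} = \left(\frac{1}{\frac{3596}{9}}\right)^{2} = \left(\frac{9}{3596}\right)^{2} = \frac{81}{12931216}$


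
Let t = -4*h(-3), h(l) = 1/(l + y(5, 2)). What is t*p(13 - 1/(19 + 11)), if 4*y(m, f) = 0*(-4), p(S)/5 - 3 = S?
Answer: 958/9 ≈ 106.44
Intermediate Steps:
p(S) = 15 + 5*S
y(m, f) = 0 (y(m, f) = (0*(-4))/4 = (1/4)*0 = 0)
h(l) = 1/l (h(l) = 1/(l + 0) = 1/l)
t = 4/3 (t = -4/(-3) = -4*(-1/3) = 4/3 ≈ 1.3333)
t*p(13 - 1/(19 + 11)) = 4*(15 + 5*(13 - 1/(19 + 11)))/3 = 4*(15 + 5*(13 - 1/30))/3 = 4*(15 + 5*(389/30))/3 = 4*(15 + 389/6)/3 = (4/3)*(479/6) = 958/9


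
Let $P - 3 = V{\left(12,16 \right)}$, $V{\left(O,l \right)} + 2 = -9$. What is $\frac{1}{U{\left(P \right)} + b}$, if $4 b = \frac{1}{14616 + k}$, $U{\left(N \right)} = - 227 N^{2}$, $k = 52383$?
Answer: $- \frac{267996}{3893445887} \approx -6.8833 \cdot 10^{-5}$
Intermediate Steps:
$V{\left(O,l \right)} = -11$ ($V{\left(O,l \right)} = -2 - 9 = -11$)
$P = -8$ ($P = 3 - 11 = -8$)
$b = \frac{1}{267996}$ ($b = \frac{1}{4 \left(14616 + 52383\right)} = \frac{1}{4 \cdot 66999} = \frac{1}{4} \cdot \frac{1}{66999} = \frac{1}{267996} \approx 3.7314 \cdot 10^{-6}$)
$\frac{1}{U{\left(P \right)} + b} = \frac{1}{- 227 \left(-8\right)^{2} + \frac{1}{267996}} = \frac{1}{\left(-227\right) 64 + \frac{1}{267996}} = \frac{1}{-14528 + \frac{1}{267996}} = \frac{1}{- \frac{3893445887}{267996}} = - \frac{267996}{3893445887}$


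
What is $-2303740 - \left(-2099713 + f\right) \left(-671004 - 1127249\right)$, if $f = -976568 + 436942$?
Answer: $-4746201578507$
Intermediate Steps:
$f = -539626$
$-2303740 - \left(-2099713 + f\right) \left(-671004 - 1127249\right) = -2303740 - \left(-2099713 - 539626\right) \left(-671004 - 1127249\right) = -2303740 - \left(-2639339\right) \left(-1798253\right) = -2303740 - 4746199274767 = -4746201578507$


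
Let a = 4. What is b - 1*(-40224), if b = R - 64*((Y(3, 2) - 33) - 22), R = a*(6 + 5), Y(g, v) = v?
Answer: 43660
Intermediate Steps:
R = 44 (R = 4*(6 + 5) = 4*11 = 44)
b = 3436 (b = 44 - 64*((2 - 33) - 22) = 44 - 64*(-31 - 22) = 44 - 64*(-53) = 44 + 3392 = 3436)
b - 1*(-40224) = 3436 - 1*(-40224) = 3436 + 40224 = 43660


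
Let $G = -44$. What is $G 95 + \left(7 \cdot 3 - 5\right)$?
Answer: $-4164$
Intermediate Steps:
$G 95 + \left(7 \cdot 3 - 5\right) = \left(-44\right) 95 + \left(7 \cdot 3 - 5\right) = -4180 + \left(21 - 5\right) = -4180 + 16 = -4164$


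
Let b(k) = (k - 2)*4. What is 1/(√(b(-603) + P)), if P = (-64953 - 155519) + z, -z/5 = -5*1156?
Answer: -I*√48498/96996 ≈ -0.0022704*I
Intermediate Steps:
z = 28900 (z = -(-25)*1156 = -5*(-5780) = 28900)
b(k) = -8 + 4*k (b(k) = (-2 + k)*4 = -8 + 4*k)
P = -191572 (P = (-64953 - 155519) + 28900 = -220472 + 28900 = -191572)
1/(√(b(-603) + P)) = 1/(√((-8 + 4*(-603)) - 191572)) = 1/(√((-8 - 2412) - 191572)) = 1/(√(-2420 - 191572)) = 1/(√(-193992)) = 1/(2*I*√48498) = -I*√48498/96996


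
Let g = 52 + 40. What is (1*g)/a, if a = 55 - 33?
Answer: 46/11 ≈ 4.1818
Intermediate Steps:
a = 22
g = 92
(1*g)/a = (1*92)/22 = (1/22)*92 = 46/11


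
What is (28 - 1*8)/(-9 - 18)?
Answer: -20/27 ≈ -0.74074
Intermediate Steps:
(28 - 1*8)/(-9 - 18) = (28 - 8)/(-27) = -1/27*20 = -20/27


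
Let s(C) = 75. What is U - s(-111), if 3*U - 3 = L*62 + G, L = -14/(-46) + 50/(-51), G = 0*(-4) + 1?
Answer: -308399/3519 ≈ -87.638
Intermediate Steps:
G = 1 (G = 0 + 1 = 1)
L = -793/1173 (L = -14*(-1/46) + 50*(-1/51) = 7/23 - 50/51 = -793/1173 ≈ -0.67604)
U = -44474/3519 (U = 1 + (-793/1173*62 + 1)/3 = 1 + (-49166/1173 + 1)/3 = 1 + (⅓)*(-47993/1173) = 1 - 47993/3519 = -44474/3519 ≈ -12.638)
U - s(-111) = -44474/3519 - 1*75 = -44474/3519 - 75 = -308399/3519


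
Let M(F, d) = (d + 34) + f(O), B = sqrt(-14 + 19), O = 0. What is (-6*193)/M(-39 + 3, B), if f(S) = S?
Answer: -39372/1151 + 1158*sqrt(5)/1151 ≈ -31.957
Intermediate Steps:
B = sqrt(5) ≈ 2.2361
M(F, d) = 34 + d (M(F, d) = (d + 34) + 0 = (34 + d) + 0 = 34 + d)
(-6*193)/M(-39 + 3, B) = (-6*193)/(34 + sqrt(5)) = -1158/(34 + sqrt(5))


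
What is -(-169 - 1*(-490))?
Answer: -321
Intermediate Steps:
-(-169 - 1*(-490)) = -(-169 + 490) = -1*321 = -321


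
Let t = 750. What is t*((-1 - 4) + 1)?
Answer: -3000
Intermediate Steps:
t*((-1 - 4) + 1) = 750*((-1 - 4) + 1) = 750*(-5 + 1) = 750*(-4) = -3000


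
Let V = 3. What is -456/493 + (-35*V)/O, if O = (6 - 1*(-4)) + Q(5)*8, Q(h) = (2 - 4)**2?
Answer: -3377/986 ≈ -3.4249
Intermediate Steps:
Q(h) = 4 (Q(h) = (-2)**2 = 4)
O = 42 (O = (6 - 1*(-4)) + 4*8 = (6 + 4) + 32 = 10 + 32 = 42)
-456/493 + (-35*V)/O = -456/493 - 35*3/42 = -456*1/493 - 105*1/42 = -456/493 - 5/2 = -3377/986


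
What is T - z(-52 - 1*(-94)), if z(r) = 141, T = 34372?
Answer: 34231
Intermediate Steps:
T - z(-52 - 1*(-94)) = 34372 - 1*141 = 34372 - 141 = 34231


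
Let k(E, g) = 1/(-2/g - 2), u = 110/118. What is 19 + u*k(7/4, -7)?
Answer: 13067/708 ≈ 18.456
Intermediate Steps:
u = 55/59 (u = 110*(1/118) = 55/59 ≈ 0.93220)
k(E, g) = 1/(-2 - 2/g)
19 + u*k(7/4, -7) = 19 + 55*(-1*(-7)/(2 + 2*(-7)))/59 = 19 + 55*(-1*(-7)/(2 - 14))/59 = 19 + 55*(-1*(-7)/(-12))/59 = 19 + 55*(-1*(-7)*(-1/12))/59 = 19 + (55/59)*(-7/12) = 19 - 385/708 = 13067/708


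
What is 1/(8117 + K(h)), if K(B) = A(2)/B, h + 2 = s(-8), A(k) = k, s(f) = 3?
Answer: 1/8119 ≈ 0.00012317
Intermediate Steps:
h = 1 (h = -2 + 3 = 1)
K(B) = 2/B
1/(8117 + K(h)) = 1/(8117 + 2/1) = 1/(8117 + 2*1) = 1/(8117 + 2) = 1/8119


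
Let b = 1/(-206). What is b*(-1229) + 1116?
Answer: 231125/206 ≈ 1122.0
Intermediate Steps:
b = -1/206 ≈ -0.0048544
b*(-1229) + 1116 = -1/206*(-1229) + 1116 = 1229/206 + 1116 = 231125/206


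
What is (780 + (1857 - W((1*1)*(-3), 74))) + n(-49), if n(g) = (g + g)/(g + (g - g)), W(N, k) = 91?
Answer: 2548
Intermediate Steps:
n(g) = 2 (n(g) = (2*g)/(g + 0) = (2*g)/g = 2)
(780 + (1857 - W((1*1)*(-3), 74))) + n(-49) = (780 + (1857 - 1*91)) + 2 = (780 + (1857 - 91)) + 2 = (780 + 1766) + 2 = 2546 + 2 = 2548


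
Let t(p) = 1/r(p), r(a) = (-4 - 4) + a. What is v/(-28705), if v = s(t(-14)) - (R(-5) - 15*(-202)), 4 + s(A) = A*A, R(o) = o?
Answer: 293207/2778644 ≈ 0.10552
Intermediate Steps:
r(a) = -8 + a
t(p) = 1/(-8 + p)
s(A) = -4 + A**2 (s(A) = -4 + A*A = -4 + A**2)
v = -1466035/484 (v = (-4 + (1/(-8 - 14))**2) - (-5 - 15*(-202)) = (-4 + (1/(-22))**2) - (-5 + 3030) = (-4 + (-1/22)**2) - 1*3025 = (-4 + 1/484) - 3025 = -1935/484 - 3025 = -1466035/484 ≈ -3029.0)
v/(-28705) = -1466035/484/(-28705) = -1466035/484*(-1/28705) = 293207/2778644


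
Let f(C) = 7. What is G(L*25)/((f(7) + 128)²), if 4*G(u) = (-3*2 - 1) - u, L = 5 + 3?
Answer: -23/8100 ≈ -0.0028395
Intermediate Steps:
L = 8
G(u) = -7/4 - u/4 (G(u) = ((-3*2 - 1) - u)/4 = ((-6 - 1) - u)/4 = (-7 - u)/4 = -7/4 - u/4)
G(L*25)/((f(7) + 128)²) = (-7/4 - 2*25)/((7 + 128)²) = (-7/4 - ¼*200)/(135²) = (-7/4 - 50)/18225 = -207/4*1/18225 = -23/8100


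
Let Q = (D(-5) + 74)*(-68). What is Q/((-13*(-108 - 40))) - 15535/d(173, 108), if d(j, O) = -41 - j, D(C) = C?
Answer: 7221313/102934 ≈ 70.155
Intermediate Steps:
Q = -4692 (Q = (-5 + 74)*(-68) = 69*(-68) = -4692)
Q/((-13*(-108 - 40))) - 15535/d(173, 108) = -4692*(-1/(13*(-108 - 40))) - 15535/(-41 - 1*173) = -4692/((-13*(-148))) - 15535/(-41 - 173) = -4692/1924 - 15535/(-214) = -4692*1/1924 - 15535*(-1/214) = -1173/481 + 15535/214 = 7221313/102934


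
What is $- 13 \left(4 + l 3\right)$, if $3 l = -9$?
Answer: $65$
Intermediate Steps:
$l = -3$ ($l = \frac{1}{3} \left(-9\right) = -3$)
$- 13 \left(4 + l 3\right) = - 13 \left(4 - 9\right) = \left(-13\right) \left(-5\right) = 65$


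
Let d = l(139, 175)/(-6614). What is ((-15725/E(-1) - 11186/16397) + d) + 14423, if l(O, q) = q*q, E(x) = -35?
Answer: 11286237510045/759148306 ≈ 14867.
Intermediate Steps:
l(O, q) = q²
d = -30625/6614 (d = 175²/(-6614) = 30625*(-1/6614) = -30625/6614 ≈ -4.6303)
((-15725/E(-1) - 11186/16397) + d) + 14423 = ((-15725/(-35) - 11186/16397) - 30625/6614) + 14423 = ((-15725*(-1/35) - 11186*1/16397) - 30625/6614) + 14423 = ((3145/7 - 11186/16397) - 30625/6614) + 14423 = (51490263/114779 - 30625/6614) + 14423 = 337041492607/759148306 + 14423 = 11286237510045/759148306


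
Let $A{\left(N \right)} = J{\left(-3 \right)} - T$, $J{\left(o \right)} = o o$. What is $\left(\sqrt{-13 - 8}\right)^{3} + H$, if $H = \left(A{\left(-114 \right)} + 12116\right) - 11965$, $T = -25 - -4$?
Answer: $181 - 21 i \sqrt{21} \approx 181.0 - 96.234 i$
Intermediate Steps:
$J{\left(o \right)} = o^{2}$
$T = -21$ ($T = -25 + 4 = -21$)
$A{\left(N \right)} = 30$ ($A{\left(N \right)} = \left(-3\right)^{2} - -21 = 9 + 21 = 30$)
$H = 181$ ($H = \left(30 + 12116\right) - 11965 = 12146 - 11965 = 181$)
$\left(\sqrt{-13 - 8}\right)^{3} + H = \left(\sqrt{-13 - 8}\right)^{3} + 181 = \left(\sqrt{-21}\right)^{3} + 181 = \left(i \sqrt{21}\right)^{3} + 181 = - 21 i \sqrt{21} + 181 = 181 - 21 i \sqrt{21}$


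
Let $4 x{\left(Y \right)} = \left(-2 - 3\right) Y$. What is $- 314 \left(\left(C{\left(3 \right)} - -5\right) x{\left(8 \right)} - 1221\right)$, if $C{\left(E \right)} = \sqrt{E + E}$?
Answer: $399094 + 3140 \sqrt{6} \approx 4.0679 \cdot 10^{5}$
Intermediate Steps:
$x{\left(Y \right)} = - \frac{5 Y}{4}$ ($x{\left(Y \right)} = \frac{\left(-2 - 3\right) Y}{4} = \frac{\left(-5\right) Y}{4} = - \frac{5 Y}{4}$)
$C{\left(E \right)} = \sqrt{2} \sqrt{E}$ ($C{\left(E \right)} = \sqrt{2 E} = \sqrt{2} \sqrt{E}$)
$- 314 \left(\left(C{\left(3 \right)} - -5\right) x{\left(8 \right)} - 1221\right) = - 314 \left(\left(\sqrt{2} \sqrt{3} - -5\right) \left(\left(- \frac{5}{4}\right) 8\right) - 1221\right) = - 314 \left(\left(\sqrt{6} + 5\right) \left(-10\right) - 1221\right) = - 314 \left(\left(5 + \sqrt{6}\right) \left(-10\right) - 1221\right) = - 314 \left(\left(-50 - 10 \sqrt{6}\right) - 1221\right) = - 314 \left(-1271 - 10 \sqrt{6}\right) = 399094 + 3140 \sqrt{6}$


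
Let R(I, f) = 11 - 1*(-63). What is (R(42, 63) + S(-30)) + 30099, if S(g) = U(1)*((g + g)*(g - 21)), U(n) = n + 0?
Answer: 33233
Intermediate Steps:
U(n) = n
R(I, f) = 74 (R(I, f) = 11 + 63 = 74)
S(g) = 2*g*(-21 + g) (S(g) = 1*((g + g)*(g - 21)) = 1*((2*g)*(-21 + g)) = 1*(2*g*(-21 + g)) = 2*g*(-21 + g))
(R(42, 63) + S(-30)) + 30099 = (74 + 2*(-30)*(-21 - 30)) + 30099 = (74 + 2*(-30)*(-51)) + 30099 = (74 + 3060) + 30099 = 3134 + 30099 = 33233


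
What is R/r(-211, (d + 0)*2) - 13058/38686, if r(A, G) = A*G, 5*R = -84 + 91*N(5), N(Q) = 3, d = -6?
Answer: -26333771/81627460 ≈ -0.32261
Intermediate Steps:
R = 189/5 (R = (-84 + 91*3)/5 = (-84 + 273)/5 = (⅕)*189 = 189/5 ≈ 37.800)
R/r(-211, (d + 0)*2) - 13058/38686 = 189/(5*((-211*(-6 + 0)*2))) - 13058/38686 = 189/(5*((-(-1266)*2))) - 13058*1/38686 = 189/(5*((-211*(-12)))) - 6529/19343 = (189/5)/2532 - 6529/19343 = (189/5)*(1/2532) - 6529/19343 = 63/4220 - 6529/19343 = -26333771/81627460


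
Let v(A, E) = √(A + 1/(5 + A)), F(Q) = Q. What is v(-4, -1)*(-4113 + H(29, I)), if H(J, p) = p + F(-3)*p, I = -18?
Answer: -4077*I*√3 ≈ -7061.6*I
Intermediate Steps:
H(J, p) = -2*p (H(J, p) = p - 3*p = -2*p)
v(-4, -1)*(-4113 + H(29, I)) = √((1 - 4*(5 - 4))/(5 - 4))*(-4113 - 2*(-18)) = √((1 - 4*1)/1)*(-4113 + 36) = √(1*(1 - 4))*(-4077) = √(1*(-3))*(-4077) = √(-3)*(-4077) = (I*√3)*(-4077) = -4077*I*√3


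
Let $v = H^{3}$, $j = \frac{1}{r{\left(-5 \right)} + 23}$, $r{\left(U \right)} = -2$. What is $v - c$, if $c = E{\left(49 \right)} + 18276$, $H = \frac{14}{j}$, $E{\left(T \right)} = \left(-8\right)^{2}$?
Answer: $25393844$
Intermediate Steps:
$E{\left(T \right)} = 64$
$j = \frac{1}{21}$ ($j = \frac{1}{-2 + 23} = \frac{1}{21} \approx 0.047619$)
$H = 294$ ($H = 14 \frac{1}{\frac{1}{21}} = 14 \cdot 21 = 294$)
$v = 25412184$ ($v = 294^{3} = 25412184$)
$c = 18340$ ($c = 64 + 18276 = 18340$)
$v - c = 25412184 - 18340 = 25393844$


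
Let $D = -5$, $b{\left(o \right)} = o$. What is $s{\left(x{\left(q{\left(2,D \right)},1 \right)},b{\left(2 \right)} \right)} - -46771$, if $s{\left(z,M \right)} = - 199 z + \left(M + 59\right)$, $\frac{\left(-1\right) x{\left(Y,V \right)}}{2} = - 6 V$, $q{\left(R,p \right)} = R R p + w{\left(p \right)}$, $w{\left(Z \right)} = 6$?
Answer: $44444$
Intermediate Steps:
$q{\left(R,p \right)} = 6 + p R^{2}$ ($q{\left(R,p \right)} = R R p + 6 = R^{2} p + 6 = p R^{2} + 6 = 6 + p R^{2}$)
$x{\left(Y,V \right)} = 12 V$ ($x{\left(Y,V \right)} = - 2 \left(- 6 V\right) = 12 V$)
$s{\left(z,M \right)} = 59 + M - 199 z$ ($s{\left(z,M \right)} = - 199 z + \left(59 + M\right) = 59 + M - 199 z$)
$s{\left(x{\left(q{\left(2,D \right)},1 \right)},b{\left(2 \right)} \right)} - -46771 = \left(59 + 2 - 199 \cdot 12 \cdot 1\right) - -46771 = \left(59 + 2 - 2388\right) + 46771 = -2327 + 46771 = 44444$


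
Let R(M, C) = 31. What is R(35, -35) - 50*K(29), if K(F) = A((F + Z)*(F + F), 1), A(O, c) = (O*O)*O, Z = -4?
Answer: -152431249969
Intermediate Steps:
A(O, c) = O**3 (A(O, c) = O**2*O = O**3)
K(F) = 8*F**3*(-4 + F)**3 (K(F) = ((F - 4)*(F + F))**3 = ((-4 + F)*(2*F))**3 = (2*F*(-4 + F))**3 = 8*F**3*(-4 + F)**3)
R(35, -35) - 50*K(29) = 31 - 400*29**3*(-4 + 29)**3 = 31 - 400*24389*25**3 = 31 - 400*24389*15625 = 31 - 50*3048625000 = 31 - 152431250000 = -152431249969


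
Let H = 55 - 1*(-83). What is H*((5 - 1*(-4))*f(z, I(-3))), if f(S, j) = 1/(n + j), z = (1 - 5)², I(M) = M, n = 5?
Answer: 621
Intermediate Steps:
H = 138 (H = 55 + 83 = 138)
z = 16 (z = (-4)² = 16)
f(S, j) = 1/(5 + j)
H*((5 - 1*(-4))*f(z, I(-3))) = 138*((5 - 1*(-4))/(5 - 3)) = 138*((5 + 4)/2) = 138*(9*(½)) = 138*(9/2) = 621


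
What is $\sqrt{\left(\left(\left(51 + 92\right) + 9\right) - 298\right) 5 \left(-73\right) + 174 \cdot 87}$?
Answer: $2 \sqrt{17107} \approx 261.59$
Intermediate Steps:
$\sqrt{\left(\left(\left(51 + 92\right) + 9\right) - 298\right) 5 \left(-73\right) + 174 \cdot 87} = \sqrt{\left(\left(143 + 9\right) - 298\right) \left(-365\right) + 15138} = \sqrt{\left(152 - 298\right) \left(-365\right) + 15138} = \sqrt{\left(-146\right) \left(-365\right) + 15138} = \sqrt{53290 + 15138} = \sqrt{68428} = 2 \sqrt{17107}$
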